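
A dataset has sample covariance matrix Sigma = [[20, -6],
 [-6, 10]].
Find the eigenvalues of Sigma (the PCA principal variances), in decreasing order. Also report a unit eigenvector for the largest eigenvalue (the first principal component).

Step 1 — characteristic polynomial of 2×2 Sigma:
  det(Sigma - λI) = λ² - trace · λ + det = 0.
  trace = 20 + 10 = 30, det = 20·10 - (-6)² = 164.
Step 2 — discriminant:
  Δ = trace² - 4·det = 900 - 656 = 244.
Step 3 — eigenvalues:
  λ = (trace ± √Δ)/2 = (30 ± 15.6205)/2,
  λ_1 = 22.8102,  λ_2 = 7.1898.

Step 4 — unit eigenvector for λ_1: solve (Sigma - λ_1 I)v = 0. First row:
  (20 - 22.8102)·v_x + (-6)·v_y = 0, i.e. (-2.8102)·v_x + (-6)·v_y = 0,
  so v ∝ (b, λ_1 - a) = (-6, 2.8102); multiply by -1 so the first entry is positive: u = (6, -2.8102).
  ||u|| = √((6)² + (-2.8102)²) = √(43.8975) ≈ 6.6255,
  v_1 = u/||u|| ≈ (0.9056, -0.4242) (||v_1|| = 1).

λ_1 = 22.8102,  λ_2 = 7.1898;  v_1 ≈ (0.9056, -0.4242)


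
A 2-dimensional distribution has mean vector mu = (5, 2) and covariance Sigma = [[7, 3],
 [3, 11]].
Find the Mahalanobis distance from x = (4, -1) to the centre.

Step 1 — centre the observation: (x - mu) = (-1, -3).

Step 2 — invert Sigma. det(Sigma) = 7·11 - (3)² = 68.
  Sigma^{-1} = (1/det) · [[d, -b], [-b, a]] = [[0.1618, -0.0441],
 [-0.0441, 0.1029]].

Step 3 — form the quadratic (x - mu)^T · Sigma^{-1} · (x - mu):
  Sigma^{-1} · (x - mu) = (-0.0294, -0.2647).
  (x - mu)^T · [Sigma^{-1} · (x - mu)] = (-1)·(-0.0294) + (-3)·(-0.2647) = 0.8235.

Step 4 — take square root: d = √(0.8235) ≈ 0.9075.

d(x, mu) = √(0.8235) ≈ 0.9075


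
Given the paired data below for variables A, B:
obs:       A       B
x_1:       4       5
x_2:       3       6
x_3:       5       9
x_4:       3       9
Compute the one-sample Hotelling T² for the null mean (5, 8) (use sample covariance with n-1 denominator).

Step 1 — sample mean vector:
  mean(A) = (4 + 3 + 5 + 3) / 4 = 15/4 = 3.75
  mean(B) = (5 + 6 + 9 + 9) / 4 = 29/4 = 7.25
  x̄ = (3.75, 7.25),  deviation x̄ - mu_0 = (3.75, 7.25) - (5, 8) = (-1.25, -0.75).

Step 2 — sample covariance matrix, S[i,j] = (1/(n-1)) · Σ_k (x_{k,i} - mean_i) · (x_{k,j} - mean_j), divisor n-1 = 3:
  S[A,A] = ((0.25)·(0.25) + (-0.75)·(-0.75) + (1.25)·(1.25) + (-0.75)·(-0.75)) / 3 = 2.75/3 = 0.9167
  S[A,B] = ((0.25)·(-2.25) + (-0.75)·(-1.25) + (1.25)·(1.75) + (-0.75)·(1.75)) / 3 = 1.25/3 = 0.4167
  S[B,B] = ((-2.25)·(-2.25) + (-1.25)·(-1.25) + (1.75)·(1.75) + (1.75)·(1.75)) / 3 = 12.75/3 = 4.25
  S = [[0.9167, 0.4167],
 [0.4167, 4.25]].

Step 3 — invert S. det(S) = 0.9167·4.25 - (0.4167)² = 3.7222.
  S^{-1} = (1/det) · [[d, -b], [-b, a]] = [[1.1418, -0.1119],
 [-0.1119, 0.2463]].

Step 4 — quadratic form (x̄ - mu_0)^T · S^{-1} · (x̄ - mu_0):
  S^{-1} · (x̄ - mu_0) = (-1.3433, -0.0448),
  (x̄ - mu_0)^T · [...] = (-1.25)·(-1.3433) + (-0.75)·(-0.0448) = 1.7127.

Step 5 — scale by n: T² = 4 · 1.7127 = 6.8507.

T² ≈ 6.8507


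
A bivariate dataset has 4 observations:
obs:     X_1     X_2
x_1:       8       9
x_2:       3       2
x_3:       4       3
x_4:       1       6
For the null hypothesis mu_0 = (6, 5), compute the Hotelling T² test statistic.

Step 1 — sample mean vector:
  mean(X_1) = (8 + 3 + 4 + 1) / 4 = 16/4 = 4
  mean(X_2) = (9 + 2 + 3 + 6) / 4 = 20/4 = 5
  x̄ = (4, 5),  deviation x̄ - mu_0 = (4, 5) - (6, 5) = (-2, 0).

Step 2 — sample covariance matrix, S[i,j] = (1/(n-1)) · Σ_k (x_{k,i} - mean_i) · (x_{k,j} - mean_j), divisor n-1 = 3:
  S[X_1,X_1] = ((4)·(4) + (-1)·(-1) + (0)·(0) + (-3)·(-3)) / 3 = 26/3 = 8.6667
  S[X_1,X_2] = ((4)·(4) + (-1)·(-3) + (0)·(-2) + (-3)·(1)) / 3 = 16/3 = 5.3333
  S[X_2,X_2] = ((4)·(4) + (-3)·(-3) + (-2)·(-2) + (1)·(1)) / 3 = 30/3 = 10
  S = [[8.6667, 5.3333],
 [5.3333, 10]].

Step 3 — invert S. det(S) = 8.6667·10 - (5.3333)² = 58.2222.
  S^{-1} = (1/det) · [[d, -b], [-b, a]] = [[0.1718, -0.0916],
 [-0.0916, 0.1489]].

Step 4 — quadratic form (x̄ - mu_0)^T · S^{-1} · (x̄ - mu_0):
  S^{-1} · (x̄ - mu_0) = (-0.3435, 0.1832),
  (x̄ - mu_0)^T · [...] = (-2)·(-0.3435) + (0)·(0.1832) = 0.687.

Step 5 — scale by n: T² = 4 · 0.687 = 2.7481.

T² ≈ 2.7481


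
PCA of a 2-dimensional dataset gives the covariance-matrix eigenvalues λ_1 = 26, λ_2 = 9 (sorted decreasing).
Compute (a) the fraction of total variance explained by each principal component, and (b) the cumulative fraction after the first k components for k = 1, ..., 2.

Step 1 — total variance = trace(Sigma) = Σ λ_i = 26 + 9 = 35.

Step 2 — fraction explained by component i = λ_i / Σ λ:
  PC1: 26/35 = 0.7429
  PC2: 9/35 = 0.2571

Step 3 — cumulative fraction after k components = (λ_1 + ... + λ_k) / Σ λ:
  k = 1: 26/35 = 0.7429
  k = 2: (26 + 9)/35 = 35/35 = 1

Summary (fraction, with percent):

explained: PC1 0.7429 (74.29%), PC2 0.2571 (25.71%);  cumulative: 0.7429, 1


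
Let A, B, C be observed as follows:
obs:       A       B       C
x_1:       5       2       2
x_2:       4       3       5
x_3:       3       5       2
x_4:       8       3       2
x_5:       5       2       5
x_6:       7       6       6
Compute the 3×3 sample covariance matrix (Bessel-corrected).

Step 1 — column means:
  mean(A) = (5 + 4 + 3 + 8 + 5 + 7) / 6 = 32/6 = 5.3333
  mean(B) = (2 + 3 + 5 + 3 + 2 + 6) / 6 = 21/6 = 3.5
  mean(C) = (2 + 5 + 2 + 2 + 5 + 6) / 6 = 22/6 = 3.6667

Step 2 — sample covariance S[i,j] = (1/(n-1)) · Σ_k (x_{k,i} - mean_i) · (x_{k,j} - mean_j), with n-1 = 5.
  S[A,A] = ((-0.3333)·(-0.3333) + (-1.3333)·(-1.3333) + (-2.3333)·(-2.3333) + (2.6667)·(2.6667) + (-0.3333)·(-0.3333) + (1.6667)·(1.6667)) / 5 = 17.3333/5 = 3.4667
  S[A,B] = ((-0.3333)·(-1.5) + (-1.3333)·(-0.5) + (-2.3333)·(1.5) + (2.6667)·(-0.5) + (-0.3333)·(-1.5) + (1.6667)·(2.5)) / 5 = 1/5 = 0.2
  S[A,C] = ((-0.3333)·(-1.6667) + (-1.3333)·(1.3333) + (-2.3333)·(-1.6667) + (2.6667)·(-1.6667) + (-0.3333)·(1.3333) + (1.6667)·(2.3333)) / 5 = 1.6667/5 = 0.3333
  S[B,B] = ((-1.5)·(-1.5) + (-0.5)·(-0.5) + (1.5)·(1.5) + (-0.5)·(-0.5) + (-1.5)·(-1.5) + (2.5)·(2.5)) / 5 = 13.5/5 = 2.7
  S[B,C] = ((-1.5)·(-1.6667) + (-0.5)·(1.3333) + (1.5)·(-1.6667) + (-0.5)·(-1.6667) + (-1.5)·(1.3333) + (2.5)·(2.3333)) / 5 = 4/5 = 0.8
  S[C,C] = ((-1.6667)·(-1.6667) + (1.3333)·(1.3333) + (-1.6667)·(-1.6667) + (-1.6667)·(-1.6667) + (1.3333)·(1.3333) + (2.3333)·(2.3333)) / 5 = 17.3333/5 = 3.4667

S is symmetric (S[j,i] = S[i,j]). Assembling:

S = [[3.4667, 0.2, 0.3333],
 [0.2, 2.7, 0.8],
 [0.3333, 0.8, 3.4667]]


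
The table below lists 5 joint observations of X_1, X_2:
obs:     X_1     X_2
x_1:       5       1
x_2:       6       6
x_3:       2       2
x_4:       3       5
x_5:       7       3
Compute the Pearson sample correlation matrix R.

Step 1 — column means:
  mean(X_1) = (5 + 6 + 2 + 3 + 7) / 5 = 23/5 = 4.6
  mean(X_2) = (1 + 6 + 2 + 5 + 3) / 5 = 17/5 = 3.4

Step 2 — sample variances and covariances s[i,j] = (1/(n-1)) · Σ_k (x_{k,i} - mean_i) · (x_{k,j} - mean_j), with n-1 = 4:
  s[X_1,X_1] = ((0.4)·(0.4) + (1.4)·(1.4) + (-2.6)·(-2.6) + (-1.6)·(-1.6) + (2.4)·(2.4)) / 4 = 17.2/4 = 4.3
  s[X_1,X_2] = ((0.4)·(-2.4) + (1.4)·(2.6) + (-2.6)·(-1.4) + (-1.6)·(1.6) + (2.4)·(-0.4)) / 4 = 2.8/4 = 0.7
  s[X_2,X_2] = ((-2.4)·(-2.4) + (2.6)·(2.6) + (-1.4)·(-1.4) + (1.6)·(1.6) + (-0.4)·(-0.4)) / 4 = 17.2/4 = 4.3
  Sample standard deviations s_i = √(s[i,i]):
  s(X_1) = √(4.3) = 2.0736
  s(X_2) = √(4.3) = 2.0736

Step 3 — r_{ij} = s_{ij} / (s_i · s_j):
  r[X_1,X_1] = 1 (diagonal).
  r[X_1,X_2] = 0.7 / (2.0736 · 2.0736) = 0.7 / 4.3 = 0.1628
  r[X_2,X_2] = 1 (diagonal).

R is symmetric with unit diagonal. Assembling:

R = [[1, 0.1628],
 [0.1628, 1]]


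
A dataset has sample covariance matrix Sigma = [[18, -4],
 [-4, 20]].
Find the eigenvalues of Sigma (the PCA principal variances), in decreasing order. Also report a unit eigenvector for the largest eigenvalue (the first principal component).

Step 1 — characteristic polynomial of 2×2 Sigma:
  det(Sigma - λI) = λ² - trace · λ + det = 0.
  trace = 18 + 20 = 38, det = 18·20 - (-4)² = 344.
Step 2 — discriminant:
  Δ = trace² - 4·det = 1444 - 1376 = 68.
Step 3 — eigenvalues:
  λ = (trace ± √Δ)/2 = (38 ± 8.2462)/2,
  λ_1 = 23.1231,  λ_2 = 14.8769.

Step 4 — unit eigenvector for λ_1: solve (Sigma - λ_1 I)v = 0. First row:
  (18 - 23.1231)·v_x + (-4)·v_y = 0, i.e. (-5.1231)·v_x + (-4)·v_y = 0,
  so v ∝ (b, λ_1 - a) = (-4, 5.1231); multiply by -1 so the first entry is positive: u = (4, -5.1231).
  ||u|| = √((4)² + (-5.1231)²) = √(42.2462) ≈ 6.4997,
  v_1 = u/||u|| ≈ (0.6154, -0.7882) (||v_1|| = 1).

λ_1 = 23.1231,  λ_2 = 14.8769;  v_1 ≈ (0.6154, -0.7882)


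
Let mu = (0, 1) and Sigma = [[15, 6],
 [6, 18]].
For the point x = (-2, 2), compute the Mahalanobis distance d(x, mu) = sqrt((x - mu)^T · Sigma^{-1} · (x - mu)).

Step 1 — centre the observation: (x - mu) = (-2, 1).

Step 2 — invert Sigma. det(Sigma) = 15·18 - (6)² = 234.
  Sigma^{-1} = (1/det) · [[d, -b], [-b, a]] = [[0.0769, -0.0256],
 [-0.0256, 0.0641]].

Step 3 — form the quadratic (x - mu)^T · Sigma^{-1} · (x - mu):
  Sigma^{-1} · (x - mu) = (-0.1795, 0.1154).
  (x - mu)^T · [Sigma^{-1} · (x - mu)] = (-2)·(-0.1795) + (1)·(0.1154) = 0.4744.

Step 4 — take square root: d = √(0.4744) ≈ 0.6887.

d(x, mu) = √(0.4744) ≈ 0.6887


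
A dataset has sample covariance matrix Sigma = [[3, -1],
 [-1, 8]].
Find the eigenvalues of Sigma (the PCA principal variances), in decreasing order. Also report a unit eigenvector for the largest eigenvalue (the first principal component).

Step 1 — characteristic polynomial of 2×2 Sigma:
  det(Sigma - λI) = λ² - trace · λ + det = 0.
  trace = 3 + 8 = 11, det = 3·8 - (-1)² = 23.
Step 2 — discriminant:
  Δ = trace² - 4·det = 121 - 92 = 29.
Step 3 — eigenvalues:
  λ = (trace ± √Δ)/2 = (11 ± 5.3852)/2,
  λ_1 = 8.1926,  λ_2 = 2.8074.

Step 4 — unit eigenvector for λ_1: solve (Sigma - λ_1 I)v = 0. First row:
  (3 - 8.1926)·v_x + (-1)·v_y = 0, i.e. (-5.1926)·v_x + (-1)·v_y = 0,
  so v ∝ (b, λ_1 - a) = (-1, 5.1926); multiply by -1 so the first entry is positive: u = (1, -5.1926).
  ||u|| = √((1)² + (-5.1926)²) = √(27.9629) ≈ 5.288,
  v_1 = u/||u|| ≈ (0.1891, -0.982) (||v_1|| = 1).

λ_1 = 8.1926,  λ_2 = 2.8074;  v_1 ≈ (0.1891, -0.982)


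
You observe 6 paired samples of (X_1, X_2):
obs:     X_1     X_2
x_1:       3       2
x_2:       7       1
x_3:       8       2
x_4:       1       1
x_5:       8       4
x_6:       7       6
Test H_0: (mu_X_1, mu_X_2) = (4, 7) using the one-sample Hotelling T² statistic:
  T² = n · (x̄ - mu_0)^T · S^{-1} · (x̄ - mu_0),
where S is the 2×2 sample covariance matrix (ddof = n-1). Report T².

Step 1 — sample mean vector:
  mean(X_1) = (3 + 7 + 8 + 1 + 8 + 7) / 6 = 34/6 = 5.6667
  mean(X_2) = (2 + 1 + 2 + 1 + 4 + 6) / 6 = 16/6 = 2.6667
  x̄ = (5.6667, 2.6667),  deviation x̄ - mu_0 = (5.6667, 2.6667) - (4, 7) = (1.6667, -4.3333).

Step 2 — sample covariance matrix, S[i,j] = (1/(n-1)) · Σ_k (x_{k,i} - mean_i) · (x_{k,j} - mean_j), divisor n-1 = 5:
  S[X_1,X_1] = ((-2.6667)·(-2.6667) + (1.3333)·(1.3333) + (2.3333)·(2.3333) + (-4.6667)·(-4.6667) + (2.3333)·(2.3333) + (1.3333)·(1.3333)) / 5 = 43.3333/5 = 8.6667
  S[X_1,X_2] = ((-2.6667)·(-0.6667) + (1.3333)·(-1.6667) + (2.3333)·(-0.6667) + (-4.6667)·(-1.6667) + (2.3333)·(1.3333) + (1.3333)·(3.3333)) / 5 = 13.3333/5 = 2.6667
  S[X_2,X_2] = ((-0.6667)·(-0.6667) + (-1.6667)·(-1.6667) + (-0.6667)·(-0.6667) + (-1.6667)·(-1.6667) + (1.3333)·(1.3333) + (3.3333)·(3.3333)) / 5 = 19.3333/5 = 3.8667
  S = [[8.6667, 2.6667],
 [2.6667, 3.8667]].

Step 3 — invert S. det(S) = 8.6667·3.8667 - (2.6667)² = 26.4.
  S^{-1} = (1/det) · [[d, -b], [-b, a]] = [[0.1465, -0.101],
 [-0.101, 0.3283]].

Step 4 — quadratic form (x̄ - mu_0)^T · S^{-1} · (x̄ - mu_0):
  S^{-1} · (x̄ - mu_0) = (0.6818, -1.5909),
  (x̄ - mu_0)^T · [...] = (1.6667)·(0.6818) + (-4.3333)·(-1.5909) = 8.0303.

Step 5 — scale by n: T² = 6 · 8.0303 = 48.1818.

T² ≈ 48.1818


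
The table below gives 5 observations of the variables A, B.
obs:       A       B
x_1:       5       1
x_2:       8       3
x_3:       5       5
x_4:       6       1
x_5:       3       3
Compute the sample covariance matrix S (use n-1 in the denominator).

Step 1 — column means:
  mean(A) = (5 + 8 + 5 + 6 + 3) / 5 = 27/5 = 5.4
  mean(B) = (1 + 3 + 5 + 1 + 3) / 5 = 13/5 = 2.6

Step 2 — sample covariance S[i,j] = (1/(n-1)) · Σ_k (x_{k,i} - mean_i) · (x_{k,j} - mean_j), with n-1 = 4.
  S[A,A] = ((-0.4)·(-0.4) + (2.6)·(2.6) + (-0.4)·(-0.4) + (0.6)·(0.6) + (-2.4)·(-2.4)) / 4 = 13.2/4 = 3.3
  S[A,B] = ((-0.4)·(-1.6) + (2.6)·(0.4) + (-0.4)·(2.4) + (0.6)·(-1.6) + (-2.4)·(0.4)) / 4 = -1.2/4 = -0.3
  S[B,B] = ((-1.6)·(-1.6) + (0.4)·(0.4) + (2.4)·(2.4) + (-1.6)·(-1.6) + (0.4)·(0.4)) / 4 = 11.2/4 = 2.8

S is symmetric (S[j,i] = S[i,j]). Assembling:

S = [[3.3, -0.3],
 [-0.3, 2.8]]


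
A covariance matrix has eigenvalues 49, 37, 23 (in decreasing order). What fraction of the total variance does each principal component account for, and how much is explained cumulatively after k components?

Step 1 — total variance = trace(Sigma) = Σ λ_i = 49 + 37 + 23 = 109.

Step 2 — fraction explained by component i = λ_i / Σ λ:
  PC1: 49/109 = 0.4495
  PC2: 37/109 = 0.3394
  PC3: 23/109 = 0.211

Step 3 — cumulative fraction after k components = (λ_1 + ... + λ_k) / Σ λ:
  k = 1: 49/109 = 0.4495
  k = 2: (49 + 37)/109 = 86/109 = 0.789
  k = 3: (49 + 37 + 23)/109 = 109/109 = 1

Summary (fraction, with percent):

explained: PC1 0.4495 (44.95%), PC2 0.3394 (33.94%), PC3 0.211 (21.1%);  cumulative: 0.4495, 0.789, 1


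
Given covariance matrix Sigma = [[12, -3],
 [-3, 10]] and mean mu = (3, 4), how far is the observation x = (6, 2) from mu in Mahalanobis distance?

Step 1 — centre the observation: (x - mu) = (3, -2).

Step 2 — invert Sigma. det(Sigma) = 12·10 - (-3)² = 111.
  Sigma^{-1} = (1/det) · [[d, -b], [-b, a]] = [[0.0901, 0.027],
 [0.027, 0.1081]].

Step 3 — form the quadratic (x - mu)^T · Sigma^{-1} · (x - mu):
  Sigma^{-1} · (x - mu) = (0.2162, -0.1351).
  (x - mu)^T · [Sigma^{-1} · (x - mu)] = (3)·(0.2162) + (-2)·(-0.1351) = 0.9189.

Step 4 — take square root: d = √(0.9189) ≈ 0.9586.

d(x, mu) = √(0.9189) ≈ 0.9586


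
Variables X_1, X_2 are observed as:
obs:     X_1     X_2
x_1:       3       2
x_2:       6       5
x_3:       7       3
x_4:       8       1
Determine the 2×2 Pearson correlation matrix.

Step 1 — column means:
  mean(X_1) = (3 + 6 + 7 + 8) / 4 = 24/4 = 6
  mean(X_2) = (2 + 5 + 3 + 1) / 4 = 11/4 = 2.75

Step 2 — sample variances and covariances s[i,j] = (1/(n-1)) · Σ_k (x_{k,i} - mean_i) · (x_{k,j} - mean_j), with n-1 = 3:
  s[X_1,X_1] = ((-3)·(-3) + (0)·(0) + (1)·(1) + (2)·(2)) / 3 = 14/3 = 4.6667
  s[X_1,X_2] = ((-3)·(-0.75) + (0)·(2.25) + (1)·(0.25) + (2)·(-1.75)) / 3 = -1/3 = -0.3333
  s[X_2,X_2] = ((-0.75)·(-0.75) + (2.25)·(2.25) + (0.25)·(0.25) + (-1.75)·(-1.75)) / 3 = 8.75/3 = 2.9167
  Sample standard deviations s_i = √(s[i,i]):
  s(X_1) = √(4.6667) = 2.1602
  s(X_2) = √(2.9167) = 1.7078

Step 3 — r_{ij} = s_{ij} / (s_i · s_j):
  r[X_1,X_1] = 1 (diagonal).
  r[X_1,X_2] = -0.3333 / (2.1602 · 1.7078) = -0.3333 / 3.6893 = -0.0904
  r[X_2,X_2] = 1 (diagonal).

R is symmetric with unit diagonal. Assembling:

R = [[1, -0.0904],
 [-0.0904, 1]]


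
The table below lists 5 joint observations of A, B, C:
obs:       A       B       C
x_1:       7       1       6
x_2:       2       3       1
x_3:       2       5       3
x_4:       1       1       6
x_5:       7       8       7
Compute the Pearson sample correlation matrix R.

Step 1 — column means:
  mean(A) = (7 + 2 + 2 + 1 + 7) / 5 = 19/5 = 3.8
  mean(B) = (1 + 3 + 5 + 1 + 8) / 5 = 18/5 = 3.6
  mean(C) = (6 + 1 + 3 + 6 + 7) / 5 = 23/5 = 4.6

Step 2 — sample variances and covariances s[i,j] = (1/(n-1)) · Σ_k (x_{k,i} - mean_i) · (x_{k,j} - mean_j), with n-1 = 4:
  s[A,A] = ((3.2)·(3.2) + (-1.8)·(-1.8) + (-1.8)·(-1.8) + (-2.8)·(-2.8) + (3.2)·(3.2)) / 4 = 34.8/4 = 8.7
  s[A,B] = ((3.2)·(-2.6) + (-1.8)·(-0.6) + (-1.8)·(1.4) + (-2.8)·(-2.6) + (3.2)·(4.4)) / 4 = 11.6/4 = 2.9
  s[A,C] = ((3.2)·(1.4) + (-1.8)·(-3.6) + (-1.8)·(-1.6) + (-2.8)·(1.4) + (3.2)·(2.4)) / 4 = 17.6/4 = 4.4
  s[B,B] = ((-2.6)·(-2.6) + (-0.6)·(-0.6) + (1.4)·(1.4) + (-2.6)·(-2.6) + (4.4)·(4.4)) / 4 = 35.2/4 = 8.8
  s[B,C] = ((-2.6)·(1.4) + (-0.6)·(-3.6) + (1.4)·(-1.6) + (-2.6)·(1.4) + (4.4)·(2.4)) / 4 = 3.2/4 = 0.8
  s[C,C] = ((1.4)·(1.4) + (-3.6)·(-3.6) + (-1.6)·(-1.6) + (1.4)·(1.4) + (2.4)·(2.4)) / 4 = 25.2/4 = 6.3
  Sample standard deviations s_i = √(s[i,i]):
  s(A) = √(8.7) = 2.9496
  s(B) = √(8.8) = 2.9665
  s(C) = √(6.3) = 2.51

Step 3 — r_{ij} = s_{ij} / (s_i · s_j):
  r[A,A] = 1 (diagonal).
  r[A,B] = 2.9 / (2.9496 · 2.9665) = 2.9 / 8.7499 = 0.3314
  r[A,C] = 4.4 / (2.9496 · 2.51) = 4.4 / 7.4034 = 0.5943
  r[B,B] = 1 (diagonal).
  r[B,C] = 0.8 / (2.9665 · 2.51) = 0.8 / 7.4458 = 0.1074
  r[C,C] = 1 (diagonal).

R is symmetric with unit diagonal. Assembling:

R = [[1, 0.3314, 0.5943],
 [0.3314, 1, 0.1074],
 [0.5943, 0.1074, 1]]


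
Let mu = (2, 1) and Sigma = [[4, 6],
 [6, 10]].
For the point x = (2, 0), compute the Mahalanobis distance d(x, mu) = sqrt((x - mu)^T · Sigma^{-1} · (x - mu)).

Step 1 — centre the observation: (x - mu) = (0, -1).

Step 2 — invert Sigma. det(Sigma) = 4·10 - (6)² = 4.
  Sigma^{-1} = (1/det) · [[d, -b], [-b, a]] = [[2.5, -1.5],
 [-1.5, 1]].

Step 3 — form the quadratic (x - mu)^T · Sigma^{-1} · (x - mu):
  Sigma^{-1} · (x - mu) = (1.5, -1).
  (x - mu)^T · [Sigma^{-1} · (x - mu)] = (0)·(1.5) + (-1)·(-1) = 1.

Step 4 — take square root: d = √(1) ≈ 1.

d(x, mu) = √(1) ≈ 1


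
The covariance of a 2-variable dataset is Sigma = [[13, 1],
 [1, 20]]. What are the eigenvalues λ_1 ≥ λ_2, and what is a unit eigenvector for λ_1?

Step 1 — characteristic polynomial of 2×2 Sigma:
  det(Sigma - λI) = λ² - trace · λ + det = 0.
  trace = 13 + 20 = 33, det = 13·20 - (1)² = 259.
Step 2 — discriminant:
  Δ = trace² - 4·det = 1089 - 1036 = 53.
Step 3 — eigenvalues:
  λ = (trace ± √Δ)/2 = (33 ± 7.2801)/2,
  λ_1 = 20.1401,  λ_2 = 12.8599.

Step 4 — unit eigenvector for λ_1: solve (Sigma - λ_1 I)v = 0. First row:
  (13 - 20.1401)·v_x + (1)·v_y = 0, i.e. (-7.1401)·v_x + (1)·v_y = 0,
  so v ∝ (b, λ_1 - a) = (1, 7.1401) = u.
  ||u|| = √((1)² + (7.1401)²) = √(51.9804) ≈ 7.2097,
  v_1 = u/||u|| ≈ (0.1387, 0.9903) (||v_1|| = 1).

λ_1 = 20.1401,  λ_2 = 12.8599;  v_1 ≈ (0.1387, 0.9903)


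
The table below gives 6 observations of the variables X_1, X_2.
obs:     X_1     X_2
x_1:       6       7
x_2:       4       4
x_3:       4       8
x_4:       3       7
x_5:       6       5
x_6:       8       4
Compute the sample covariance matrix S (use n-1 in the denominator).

Step 1 — column means:
  mean(X_1) = (6 + 4 + 4 + 3 + 6 + 8) / 6 = 31/6 = 5.1667
  mean(X_2) = (7 + 4 + 8 + 7 + 5 + 4) / 6 = 35/6 = 5.8333

Step 2 — sample covariance S[i,j] = (1/(n-1)) · Σ_k (x_{k,i} - mean_i) · (x_{k,j} - mean_j), with n-1 = 5.
  S[X_1,X_1] = ((0.8333)·(0.8333) + (-1.1667)·(-1.1667) + (-1.1667)·(-1.1667) + (-2.1667)·(-2.1667) + (0.8333)·(0.8333) + (2.8333)·(2.8333)) / 5 = 16.8333/5 = 3.3667
  S[X_1,X_2] = ((0.8333)·(1.1667) + (-1.1667)·(-1.8333) + (-1.1667)·(2.1667) + (-2.1667)·(1.1667) + (0.8333)·(-0.8333) + (2.8333)·(-1.8333)) / 5 = -7.8333/5 = -1.5667
  S[X_2,X_2] = ((1.1667)·(1.1667) + (-1.8333)·(-1.8333) + (2.1667)·(2.1667) + (1.1667)·(1.1667) + (-0.8333)·(-0.8333) + (-1.8333)·(-1.8333)) / 5 = 14.8333/5 = 2.9667

S is symmetric (S[j,i] = S[i,j]). Assembling:

S = [[3.3667, -1.5667],
 [-1.5667, 2.9667]]


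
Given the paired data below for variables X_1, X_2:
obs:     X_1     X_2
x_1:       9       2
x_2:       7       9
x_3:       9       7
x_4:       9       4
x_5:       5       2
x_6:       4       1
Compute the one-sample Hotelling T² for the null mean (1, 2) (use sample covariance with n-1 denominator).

Step 1 — sample mean vector:
  mean(X_1) = (9 + 7 + 9 + 9 + 5 + 4) / 6 = 43/6 = 7.1667
  mean(X_2) = (2 + 9 + 7 + 4 + 2 + 1) / 6 = 25/6 = 4.1667
  x̄ = (7.1667, 4.1667),  deviation x̄ - mu_0 = (7.1667, 4.1667) - (1, 2) = (6.1667, 2.1667).

Step 2 — sample covariance matrix, S[i,j] = (1/(n-1)) · Σ_k (x_{k,i} - mean_i) · (x_{k,j} - mean_j), divisor n-1 = 5:
  S[X_1,X_1] = ((1.8333)·(1.8333) + (-0.1667)·(-0.1667) + (1.8333)·(1.8333) + (1.8333)·(1.8333) + (-2.1667)·(-2.1667) + (-3.1667)·(-3.1667)) / 5 = 24.8333/5 = 4.9667
  S[X_1,X_2] = ((1.8333)·(-2.1667) + (-0.1667)·(4.8333) + (1.8333)·(2.8333) + (1.8333)·(-0.1667) + (-2.1667)·(-2.1667) + (-3.1667)·(-3.1667)) / 5 = 14.8333/5 = 2.9667
  S[X_2,X_2] = ((-2.1667)·(-2.1667) + (4.8333)·(4.8333) + (2.8333)·(2.8333) + (-0.1667)·(-0.1667) + (-2.1667)·(-2.1667) + (-3.1667)·(-3.1667)) / 5 = 50.8333/5 = 10.1667
  S = [[4.9667, 2.9667],
 [2.9667, 10.1667]].

Step 3 — invert S. det(S) = 4.9667·10.1667 - (2.9667)² = 41.6933.
  S^{-1} = (1/det) · [[d, -b], [-b, a]] = [[0.2438, -0.0712],
 [-0.0712, 0.1191]].

Step 4 — quadratic form (x̄ - mu_0)^T · S^{-1} · (x̄ - mu_0):
  S^{-1} · (x̄ - mu_0) = (1.3495, -0.1807),
  (x̄ - mu_0)^T · [...] = (6.1667)·(1.3495) + (2.1667)·(-0.1807) = 7.9307.

Step 5 — scale by n: T² = 6 · 7.9307 = 47.5839.

T² ≈ 47.5839


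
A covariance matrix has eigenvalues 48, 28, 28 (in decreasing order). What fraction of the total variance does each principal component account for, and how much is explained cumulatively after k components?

Step 1 — total variance = trace(Sigma) = Σ λ_i = 48 + 28 + 28 = 104.

Step 2 — fraction explained by component i = λ_i / Σ λ:
  PC1: 48/104 = 0.4615
  PC2: 28/104 = 0.2692
  PC3: 28/104 = 0.2692

Step 3 — cumulative fraction after k components = (λ_1 + ... + λ_k) / Σ λ:
  k = 1: 48/104 = 0.4615
  k = 2: (48 + 28)/104 = 76/104 = 0.7308
  k = 3: (48 + 28 + 28)/104 = 104/104 = 1

Summary (fraction, with percent):

explained: PC1 0.4615 (46.15%), PC2 0.2692 (26.92%), PC3 0.2692 (26.92%);  cumulative: 0.4615, 0.7308, 1


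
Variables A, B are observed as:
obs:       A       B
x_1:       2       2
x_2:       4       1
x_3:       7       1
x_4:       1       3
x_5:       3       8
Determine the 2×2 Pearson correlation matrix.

Step 1 — column means:
  mean(A) = (2 + 4 + 7 + 1 + 3) / 5 = 17/5 = 3.4
  mean(B) = (2 + 1 + 1 + 3 + 8) / 5 = 15/5 = 3

Step 2 — sample variances and covariances s[i,j] = (1/(n-1)) · Σ_k (x_{k,i} - mean_i) · (x_{k,j} - mean_j), with n-1 = 4:
  s[A,A] = ((-1.4)·(-1.4) + (0.6)·(0.6) + (3.6)·(3.6) + (-2.4)·(-2.4) + (-0.4)·(-0.4)) / 4 = 21.2/4 = 5.3
  s[A,B] = ((-1.4)·(-1) + (0.6)·(-2) + (3.6)·(-2) + (-2.4)·(0) + (-0.4)·(5)) / 4 = -9/4 = -2.25
  s[B,B] = ((-1)·(-1) + (-2)·(-2) + (-2)·(-2) + (0)·(0) + (5)·(5)) / 4 = 34/4 = 8.5
  Sample standard deviations s_i = √(s[i,i]):
  s(A) = √(5.3) = 2.3022
  s(B) = √(8.5) = 2.9155

Step 3 — r_{ij} = s_{ij} / (s_i · s_j):
  r[A,A] = 1 (diagonal).
  r[A,B] = -2.25 / (2.3022 · 2.9155) = -2.25 / 6.7119 = -0.3352
  r[B,B] = 1 (diagonal).

R is symmetric with unit diagonal. Assembling:

R = [[1, -0.3352],
 [-0.3352, 1]]


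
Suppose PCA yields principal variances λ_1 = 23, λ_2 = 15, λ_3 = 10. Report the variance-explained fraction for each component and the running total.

Step 1 — total variance = trace(Sigma) = Σ λ_i = 23 + 15 + 10 = 48.

Step 2 — fraction explained by component i = λ_i / Σ λ:
  PC1: 23/48 = 0.4792
  PC2: 15/48 = 0.3125
  PC3: 10/48 = 0.2083

Step 3 — cumulative fraction after k components = (λ_1 + ... + λ_k) / Σ λ:
  k = 1: 23/48 = 0.4792
  k = 2: (23 + 15)/48 = 38/48 = 0.7917
  k = 3: (23 + 15 + 10)/48 = 48/48 = 1

Summary (fraction, with percent):

explained: PC1 0.4792 (47.92%), PC2 0.3125 (31.25%), PC3 0.2083 (20.83%);  cumulative: 0.4792, 0.7917, 1


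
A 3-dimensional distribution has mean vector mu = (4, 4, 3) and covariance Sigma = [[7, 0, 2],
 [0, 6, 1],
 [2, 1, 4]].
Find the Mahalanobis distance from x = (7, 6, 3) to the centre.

Step 1 — centre the observation: (x - mu) = (3, 2, 0).

Step 2 — invert Sigma (cofactor / det for 3×3, or solve directly):
  Sigma^{-1} = [[0.1679, 0.0146, -0.0876],
 [0.0146, 0.1752, -0.0511],
 [-0.0876, -0.0511, 0.3066]].

Step 3 — form the quadratic (x - mu)^T · Sigma^{-1} · (x - mu):
  Sigma^{-1} · (x - mu) = (0.5328, 0.3942, -0.365).
  (x - mu)^T · [Sigma^{-1} · (x - mu)] = (3)·(0.5328) + (2)·(0.3942) + (0)·(-0.365) = 2.3869.

Step 4 — take square root: d = √(2.3869) ≈ 1.5449.

d(x, mu) = √(2.3869) ≈ 1.5449


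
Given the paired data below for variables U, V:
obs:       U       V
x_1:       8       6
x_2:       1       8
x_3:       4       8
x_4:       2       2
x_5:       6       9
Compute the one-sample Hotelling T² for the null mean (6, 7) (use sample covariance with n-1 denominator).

Step 1 — sample mean vector:
  mean(U) = (8 + 1 + 4 + 2 + 6) / 5 = 21/5 = 4.2
  mean(V) = (6 + 8 + 8 + 2 + 9) / 5 = 33/5 = 6.6
  x̄ = (4.2, 6.6),  deviation x̄ - mu_0 = (4.2, 6.6) - (6, 7) = (-1.8, -0.4).

Step 2 — sample covariance matrix, S[i,j] = (1/(n-1)) · Σ_k (x_{k,i} - mean_i) · (x_{k,j} - mean_j), divisor n-1 = 4:
  S[U,U] = ((3.8)·(3.8) + (-3.2)·(-3.2) + (-0.2)·(-0.2) + (-2.2)·(-2.2) + (1.8)·(1.8)) / 4 = 32.8/4 = 8.2
  S[U,V] = ((3.8)·(-0.6) + (-3.2)·(1.4) + (-0.2)·(1.4) + (-2.2)·(-4.6) + (1.8)·(2.4)) / 4 = 7.4/4 = 1.85
  S[V,V] = ((-0.6)·(-0.6) + (1.4)·(1.4) + (1.4)·(1.4) + (-4.6)·(-4.6) + (2.4)·(2.4)) / 4 = 31.2/4 = 7.8
  S = [[8.2, 1.85],
 [1.85, 7.8]].

Step 3 — invert S. det(S) = 8.2·7.8 - (1.85)² = 60.5375.
  S^{-1} = (1/det) · [[d, -b], [-b, a]] = [[0.1288, -0.0306],
 [-0.0306, 0.1355]].

Step 4 — quadratic form (x̄ - mu_0)^T · S^{-1} · (x̄ - mu_0):
  S^{-1} · (x̄ - mu_0) = (-0.2197, 0.0008),
  (x̄ - mu_0)^T · [...] = (-1.8)·(-0.2197) + (-0.4)·(0.0008) = 0.3951.

Step 5 — scale by n: T² = 5 · 0.3951 = 1.9756.

T² ≈ 1.9756


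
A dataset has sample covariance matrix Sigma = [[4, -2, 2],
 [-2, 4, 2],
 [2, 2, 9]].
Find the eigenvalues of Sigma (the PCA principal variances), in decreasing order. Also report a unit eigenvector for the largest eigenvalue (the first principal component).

Step 1 — characteristic polynomial p(λ) = det(λI - Sigma) = λ³ - tr·λ² + c_1·λ - det, where tr = trace, c_1 = sum of the principal 2×2 minors, det = det(Sigma):
  tr = 4 + 4 + 9 = 17,
  c_1 = (4·4 - (-2)²) + (4·9 - (2)²) + (4·9 - (2)²) = 12 + 32 + 32 = 76,
  det = 4·(4·9 - (2)²) - (-2)·((-2)·9 - (2)·(2)) + (2)·((-2)·(2) - 4·(2)) = 4·(32) - (-2)·(-22) + (2)·(-12) = 60.
  So p(λ) = λ³ - 17λ² + 76λ - 60.
Step 2 — look for an integer root (rational root theorem: any rational root is an integer divisor of 60). Testing λ = 1:
  p(1) = 1 - 17 + 76 - 60 = 0  ✓
  Dividing out (λ - 1): p(λ) = (λ - 1)(λ² - 16λ + 60).
Step 3 — remaining eigenvalues from the quadratic λ² - 16λ + 60 = 0:
  Δ = 16² - 4·60 = 256 - 240 = 16,  λ = (16 ± √16)/2 = (16 ± 4)/2 = 10 or 6.
  Sorted: λ_1 = 10,  λ_2 = 6,  λ_3 = 1  (check: sum = 17 = tr ✓).

Step 4 — unit eigenvector for λ_1 = 10: v spans the null space of (Sigma - λ_1 I), whose rows are
  r_1 = (-6, -2, 2),  r_2 = (-2, -6, 2),  r_3 = (2, 2, -1).
  v is orthogonal to every row, so take v ∝ r_1 × r_2 = ((-2)·(2) - (2)·(-6), (2)·(-2) - (-6)·(2), (-6)·(-6) - (-2)·(-2)) = (8, 8, 32).
  Rescale (divide by 8): u = (1, 1, 4).
  ||u|| = √((1)² + (1)² + (4)²) = √(18) ≈ 4.2426,  v_1 = u/||u|| ≈ (0.2357, 0.2357, 0.9428) (||v_1|| = 1).

λ_1 = 10,  λ_2 = 6,  λ_3 = 1;  v_1 ≈ (0.2357, 0.2357, 0.9428)


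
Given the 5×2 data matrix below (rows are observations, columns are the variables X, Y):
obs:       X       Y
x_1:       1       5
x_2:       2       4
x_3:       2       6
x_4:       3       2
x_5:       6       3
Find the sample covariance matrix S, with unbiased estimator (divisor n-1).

Step 1 — column means:
  mean(X) = (1 + 2 + 2 + 3 + 6) / 5 = 14/5 = 2.8
  mean(Y) = (5 + 4 + 6 + 2 + 3) / 5 = 20/5 = 4

Step 2 — sample covariance S[i,j] = (1/(n-1)) · Σ_k (x_{k,i} - mean_i) · (x_{k,j} - mean_j), with n-1 = 4.
  S[X,X] = ((-1.8)·(-1.8) + (-0.8)·(-0.8) + (-0.8)·(-0.8) + (0.2)·(0.2) + (3.2)·(3.2)) / 4 = 14.8/4 = 3.7
  S[X,Y] = ((-1.8)·(1) + (-0.8)·(0) + (-0.8)·(2) + (0.2)·(-2) + (3.2)·(-1)) / 4 = -7/4 = -1.75
  S[Y,Y] = ((1)·(1) + (0)·(0) + (2)·(2) + (-2)·(-2) + (-1)·(-1)) / 4 = 10/4 = 2.5

S is symmetric (S[j,i] = S[i,j]). Assembling:

S = [[3.7, -1.75],
 [-1.75, 2.5]]


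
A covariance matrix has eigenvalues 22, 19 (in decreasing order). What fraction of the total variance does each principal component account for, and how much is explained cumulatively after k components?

Step 1 — total variance = trace(Sigma) = Σ λ_i = 22 + 19 = 41.

Step 2 — fraction explained by component i = λ_i / Σ λ:
  PC1: 22/41 = 0.5366
  PC2: 19/41 = 0.4634

Step 3 — cumulative fraction after k components = (λ_1 + ... + λ_k) / Σ λ:
  k = 1: 22/41 = 0.5366
  k = 2: (22 + 19)/41 = 41/41 = 1

Summary (fraction, with percent):

explained: PC1 0.5366 (53.66%), PC2 0.4634 (46.34%);  cumulative: 0.5366, 1


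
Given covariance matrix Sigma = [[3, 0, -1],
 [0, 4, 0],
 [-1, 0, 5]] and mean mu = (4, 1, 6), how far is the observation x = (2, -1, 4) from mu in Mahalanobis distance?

Step 1 — centre the observation: (x - mu) = (-2, -2, -2).

Step 2 — invert Sigma (cofactor / det for 3×3, or solve directly):
  Sigma^{-1} = [[0.3571, 0, 0.0714],
 [0, 0.25, 0],
 [0.0714, 0, 0.2143]].

Step 3 — form the quadratic (x - mu)^T · Sigma^{-1} · (x - mu):
  Sigma^{-1} · (x - mu) = (-0.8571, -0.5, -0.5714).
  (x - mu)^T · [Sigma^{-1} · (x - mu)] = (-2)·(-0.8571) + (-2)·(-0.5) + (-2)·(-0.5714) = 3.8571.

Step 4 — take square root: d = √(3.8571) ≈ 1.964.

d(x, mu) = √(3.8571) ≈ 1.964


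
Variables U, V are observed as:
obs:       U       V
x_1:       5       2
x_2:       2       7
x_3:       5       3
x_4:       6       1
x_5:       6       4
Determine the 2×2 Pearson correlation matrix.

Step 1 — column means:
  mean(U) = (5 + 2 + 5 + 6 + 6) / 5 = 24/5 = 4.8
  mean(V) = (2 + 7 + 3 + 1 + 4) / 5 = 17/5 = 3.4

Step 2 — sample variances and covariances s[i,j] = (1/(n-1)) · Σ_k (x_{k,i} - mean_i) · (x_{k,j} - mean_j), with n-1 = 4:
  s[U,U] = ((0.2)·(0.2) + (-2.8)·(-2.8) + (0.2)·(0.2) + (1.2)·(1.2) + (1.2)·(1.2)) / 4 = 10.8/4 = 2.7
  s[U,V] = ((0.2)·(-1.4) + (-2.8)·(3.6) + (0.2)·(-0.4) + (1.2)·(-2.4) + (1.2)·(0.6)) / 4 = -12.6/4 = -3.15
  s[V,V] = ((-1.4)·(-1.4) + (3.6)·(3.6) + (-0.4)·(-0.4) + (-2.4)·(-2.4) + (0.6)·(0.6)) / 4 = 21.2/4 = 5.3
  Sample standard deviations s_i = √(s[i,i]):
  s(U) = √(2.7) = 1.6432
  s(V) = √(5.3) = 2.3022

Step 3 — r_{ij} = s_{ij} / (s_i · s_j):
  r[U,U] = 1 (diagonal).
  r[U,V] = -3.15 / (1.6432 · 2.3022) = -3.15 / 3.7829 = -0.8327
  r[V,V] = 1 (diagonal).

R is symmetric with unit diagonal. Assembling:

R = [[1, -0.8327],
 [-0.8327, 1]]


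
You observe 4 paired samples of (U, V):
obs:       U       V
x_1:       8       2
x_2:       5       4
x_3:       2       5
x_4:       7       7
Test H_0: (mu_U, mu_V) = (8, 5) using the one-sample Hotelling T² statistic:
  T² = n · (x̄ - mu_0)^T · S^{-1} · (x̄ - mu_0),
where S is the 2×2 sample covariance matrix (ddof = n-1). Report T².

Step 1 — sample mean vector:
  mean(U) = (8 + 5 + 2 + 7) / 4 = 22/4 = 5.5
  mean(V) = (2 + 4 + 5 + 7) / 4 = 18/4 = 4.5
  x̄ = (5.5, 4.5),  deviation x̄ - mu_0 = (5.5, 4.5) - (8, 5) = (-2.5, -0.5).

Step 2 — sample covariance matrix, S[i,j] = (1/(n-1)) · Σ_k (x_{k,i} - mean_i) · (x_{k,j} - mean_j), divisor n-1 = 3:
  S[U,U] = ((2.5)·(2.5) + (-0.5)·(-0.5) + (-3.5)·(-3.5) + (1.5)·(1.5)) / 3 = 21/3 = 7
  S[U,V] = ((2.5)·(-2.5) + (-0.5)·(-0.5) + (-3.5)·(0.5) + (1.5)·(2.5)) / 3 = -4/3 = -1.3333
  S[V,V] = ((-2.5)·(-2.5) + (-0.5)·(-0.5) + (0.5)·(0.5) + (2.5)·(2.5)) / 3 = 13/3 = 4.3333
  S = [[7, -1.3333],
 [-1.3333, 4.3333]].

Step 3 — invert S. det(S) = 7·4.3333 - (-1.3333)² = 28.5556.
  S^{-1} = (1/det) · [[d, -b], [-b, a]] = [[0.1518, 0.0467],
 [0.0467, 0.2451]].

Step 4 — quadratic form (x̄ - mu_0)^T · S^{-1} · (x̄ - mu_0):
  S^{-1} · (x̄ - mu_0) = (-0.4027, -0.2393),
  (x̄ - mu_0)^T · [...] = (-2.5)·(-0.4027) + (-0.5)·(-0.2393) = 1.1265.

Step 5 — scale by n: T² = 4 · 1.1265 = 4.5058.

T² ≈ 4.5058


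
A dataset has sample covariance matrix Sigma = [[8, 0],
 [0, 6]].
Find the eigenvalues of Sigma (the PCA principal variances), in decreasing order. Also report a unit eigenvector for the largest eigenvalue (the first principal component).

Step 1 — characteristic polynomial of 2×2 Sigma:
  det(Sigma - λI) = λ² - trace · λ + det = 0.
  trace = 8 + 6 = 14, det = 8·6 - (0)² = 48.
Step 2 — discriminant:
  Δ = trace² - 4·det = 196 - 192 = 4.
Step 3 — eigenvalues:
  λ = (trace ± √Δ)/2 = (14 ± 2)/2,
  λ_1 = 8,  λ_2 = 6.

Step 4 — unit eigenvector for λ_1: Sigma is diagonal, so its eigenvectors are the coordinate axes. λ_1 = 8 is the diagonal entry on the first coordinate axis, hence
  v_1 = (1, 0) (||v_1|| = 1).

λ_1 = 8,  λ_2 = 6;  v_1 ≈ (1, 0)


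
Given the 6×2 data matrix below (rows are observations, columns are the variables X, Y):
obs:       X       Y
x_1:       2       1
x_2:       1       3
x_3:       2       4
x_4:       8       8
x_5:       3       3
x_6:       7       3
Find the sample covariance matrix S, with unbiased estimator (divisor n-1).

Step 1 — column means:
  mean(X) = (2 + 1 + 2 + 8 + 3 + 7) / 6 = 23/6 = 3.8333
  mean(Y) = (1 + 3 + 4 + 8 + 3 + 3) / 6 = 22/6 = 3.6667

Step 2 — sample covariance S[i,j] = (1/(n-1)) · Σ_k (x_{k,i} - mean_i) · (x_{k,j} - mean_j), with n-1 = 5.
  S[X,X] = ((-1.8333)·(-1.8333) + (-2.8333)·(-2.8333) + (-1.8333)·(-1.8333) + (4.1667)·(4.1667) + (-0.8333)·(-0.8333) + (3.1667)·(3.1667)) / 5 = 42.8333/5 = 8.5667
  S[X,Y] = ((-1.8333)·(-2.6667) + (-2.8333)·(-0.6667) + (-1.8333)·(0.3333) + (4.1667)·(4.3333) + (-0.8333)·(-0.6667) + (3.1667)·(-0.6667)) / 5 = 22.6667/5 = 4.5333
  S[Y,Y] = ((-2.6667)·(-2.6667) + (-0.6667)·(-0.6667) + (0.3333)·(0.3333) + (4.3333)·(4.3333) + (-0.6667)·(-0.6667) + (-0.6667)·(-0.6667)) / 5 = 27.3333/5 = 5.4667

S is symmetric (S[j,i] = S[i,j]). Assembling:

S = [[8.5667, 4.5333],
 [4.5333, 5.4667]]


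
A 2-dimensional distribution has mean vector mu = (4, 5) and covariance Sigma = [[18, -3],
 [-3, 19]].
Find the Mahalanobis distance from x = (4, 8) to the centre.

Step 1 — centre the observation: (x - mu) = (0, 3).

Step 2 — invert Sigma. det(Sigma) = 18·19 - (-3)² = 333.
  Sigma^{-1} = (1/det) · [[d, -b], [-b, a]] = [[0.0571, 0.009],
 [0.009, 0.0541]].

Step 3 — form the quadratic (x - mu)^T · Sigma^{-1} · (x - mu):
  Sigma^{-1} · (x - mu) = (0.027, 0.1622).
  (x - mu)^T · [Sigma^{-1} · (x - mu)] = (0)·(0.027) + (3)·(0.1622) = 0.4865.

Step 4 — take square root: d = √(0.4865) ≈ 0.6975.

d(x, mu) = √(0.4865) ≈ 0.6975


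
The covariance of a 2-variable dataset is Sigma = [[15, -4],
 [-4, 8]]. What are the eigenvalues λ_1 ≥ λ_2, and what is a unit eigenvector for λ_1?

Step 1 — characteristic polynomial of 2×2 Sigma:
  det(Sigma - λI) = λ² - trace · λ + det = 0.
  trace = 15 + 8 = 23, det = 15·8 - (-4)² = 104.
Step 2 — discriminant:
  Δ = trace² - 4·det = 529 - 416 = 113.
Step 3 — eigenvalues:
  λ = (trace ± √Δ)/2 = (23 ± 10.6301)/2,
  λ_1 = 16.8151,  λ_2 = 6.1849.

Step 4 — unit eigenvector for λ_1: solve (Sigma - λ_1 I)v = 0. First row:
  (15 - 16.8151)·v_x + (-4)·v_y = 0, i.e. (-1.8151)·v_x + (-4)·v_y = 0,
  so v ∝ (b, λ_1 - a) = (-4, 1.8151); multiply by -1 so the first entry is positive: u = (4, -1.8151).
  ||u|| = √((4)² + (-1.8151)²) = √(19.2945) ≈ 4.3925,
  v_1 = u/||u|| ≈ (0.9106, -0.4132) (||v_1|| = 1).

λ_1 = 16.8151,  λ_2 = 6.1849;  v_1 ≈ (0.9106, -0.4132)


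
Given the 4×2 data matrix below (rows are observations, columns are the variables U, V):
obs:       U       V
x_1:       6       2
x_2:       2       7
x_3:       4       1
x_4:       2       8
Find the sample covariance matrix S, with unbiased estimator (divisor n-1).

Step 1 — column means:
  mean(U) = (6 + 2 + 4 + 2) / 4 = 14/4 = 3.5
  mean(V) = (2 + 7 + 1 + 8) / 4 = 18/4 = 4.5

Step 2 — sample covariance S[i,j] = (1/(n-1)) · Σ_k (x_{k,i} - mean_i) · (x_{k,j} - mean_j), with n-1 = 3.
  S[U,U] = ((2.5)·(2.5) + (-1.5)·(-1.5) + (0.5)·(0.5) + (-1.5)·(-1.5)) / 3 = 11/3 = 3.6667
  S[U,V] = ((2.5)·(-2.5) + (-1.5)·(2.5) + (0.5)·(-3.5) + (-1.5)·(3.5)) / 3 = -17/3 = -5.6667
  S[V,V] = ((-2.5)·(-2.5) + (2.5)·(2.5) + (-3.5)·(-3.5) + (3.5)·(3.5)) / 3 = 37/3 = 12.3333

S is symmetric (S[j,i] = S[i,j]). Assembling:

S = [[3.6667, -5.6667],
 [-5.6667, 12.3333]]


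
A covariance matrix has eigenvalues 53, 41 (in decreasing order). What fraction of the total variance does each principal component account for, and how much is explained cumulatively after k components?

Step 1 — total variance = trace(Sigma) = Σ λ_i = 53 + 41 = 94.

Step 2 — fraction explained by component i = λ_i / Σ λ:
  PC1: 53/94 = 0.5638
  PC2: 41/94 = 0.4362

Step 3 — cumulative fraction after k components = (λ_1 + ... + λ_k) / Σ λ:
  k = 1: 53/94 = 0.5638
  k = 2: (53 + 41)/94 = 94/94 = 1

Summary (fraction, with percent):

explained: PC1 0.5638 (56.38%), PC2 0.4362 (43.62%);  cumulative: 0.5638, 1


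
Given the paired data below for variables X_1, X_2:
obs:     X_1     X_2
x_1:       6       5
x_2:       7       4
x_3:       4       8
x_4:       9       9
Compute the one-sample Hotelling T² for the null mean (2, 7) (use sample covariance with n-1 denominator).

Step 1 — sample mean vector:
  mean(X_1) = (6 + 7 + 4 + 9) / 4 = 26/4 = 6.5
  mean(X_2) = (5 + 4 + 8 + 9) / 4 = 26/4 = 6.5
  x̄ = (6.5, 6.5),  deviation x̄ - mu_0 = (6.5, 6.5) - (2, 7) = (4.5, -0.5).

Step 2 — sample covariance matrix, S[i,j] = (1/(n-1)) · Σ_k (x_{k,i} - mean_i) · (x_{k,j} - mean_j), divisor n-1 = 3:
  S[X_1,X_1] = ((-0.5)·(-0.5) + (0.5)·(0.5) + (-2.5)·(-2.5) + (2.5)·(2.5)) / 3 = 13/3 = 4.3333
  S[X_1,X_2] = ((-0.5)·(-1.5) + (0.5)·(-2.5) + (-2.5)·(1.5) + (2.5)·(2.5)) / 3 = 2/3 = 0.6667
  S[X_2,X_2] = ((-1.5)·(-1.5) + (-2.5)·(-2.5) + (1.5)·(1.5) + (2.5)·(2.5)) / 3 = 17/3 = 5.6667
  S = [[4.3333, 0.6667],
 [0.6667, 5.6667]].

Step 3 — invert S. det(S) = 4.3333·5.6667 - (0.6667)² = 24.1111.
  S^{-1} = (1/det) · [[d, -b], [-b, a]] = [[0.235, -0.0276],
 [-0.0276, 0.1797]].

Step 4 — quadratic form (x̄ - mu_0)^T · S^{-1} · (x̄ - mu_0):
  S^{-1} · (x̄ - mu_0) = (1.0714, -0.2143),
  (x̄ - mu_0)^T · [...] = (4.5)·(1.0714) + (-0.5)·(-0.2143) = 4.9286.

Step 5 — scale by n: T² = 4 · 4.9286 = 19.7143.

T² ≈ 19.7143


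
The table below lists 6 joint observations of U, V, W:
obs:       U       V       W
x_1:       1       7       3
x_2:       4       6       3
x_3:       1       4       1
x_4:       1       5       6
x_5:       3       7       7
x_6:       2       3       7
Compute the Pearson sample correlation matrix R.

Step 1 — column means:
  mean(U) = (1 + 4 + 1 + 1 + 3 + 2) / 6 = 12/6 = 2
  mean(V) = (7 + 6 + 4 + 5 + 7 + 3) / 6 = 32/6 = 5.3333
  mean(W) = (3 + 3 + 1 + 6 + 7 + 7) / 6 = 27/6 = 4.5

Step 2 — sample variances and covariances s[i,j] = (1/(n-1)) · Σ_k (x_{k,i} - mean_i) · (x_{k,j} - mean_j), with n-1 = 5:
  s[U,U] = ((-1)·(-1) + (2)·(2) + (-1)·(-1) + (-1)·(-1) + (1)·(1) + (0)·(0)) / 5 = 8/5 = 1.6
  s[U,V] = ((-1)·(1.6667) + (2)·(0.6667) + (-1)·(-1.3333) + (-1)·(-0.3333) + (1)·(1.6667) + (0)·(-2.3333)) / 5 = 3/5 = 0.6
  s[U,W] = ((-1)·(-1.5) + (2)·(-1.5) + (-1)·(-3.5) + (-1)·(1.5) + (1)·(2.5) + (0)·(2.5)) / 5 = 3/5 = 0.6
  s[V,V] = ((1.6667)·(1.6667) + (0.6667)·(0.6667) + (-1.3333)·(-1.3333) + (-0.3333)·(-0.3333) + (1.6667)·(1.6667) + (-2.3333)·(-2.3333)) / 5 = 13.3333/5 = 2.6667
  s[V,W] = ((1.6667)·(-1.5) + (0.6667)·(-1.5) + (-1.3333)·(-3.5) + (-0.3333)·(1.5) + (1.6667)·(2.5) + (-2.3333)·(2.5)) / 5 = -1/5 = -0.2
  s[W,W] = ((-1.5)·(-1.5) + (-1.5)·(-1.5) + (-3.5)·(-3.5) + (1.5)·(1.5) + (2.5)·(2.5) + (2.5)·(2.5)) / 5 = 31.5/5 = 6.3
  Sample standard deviations s_i = √(s[i,i]):
  s(U) = √(1.6) = 1.2649
  s(V) = √(2.6667) = 1.633
  s(W) = √(6.3) = 2.51

Step 3 — r_{ij} = s_{ij} / (s_i · s_j):
  r[U,U] = 1 (diagonal).
  r[U,V] = 0.6 / (1.2649 · 1.633) = 0.6 / 2.0656 = 0.2905
  r[U,W] = 0.6 / (1.2649 · 2.51) = 0.6 / 3.1749 = 0.189
  r[V,V] = 1 (diagonal).
  r[V,W] = -0.2 / (1.633 · 2.51) = -0.2 / 4.0988 = -0.0488
  r[W,W] = 1 (diagonal).

R is symmetric with unit diagonal. Assembling:

R = [[1, 0.2905, 0.189],
 [0.2905, 1, -0.0488],
 [0.189, -0.0488, 1]]
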